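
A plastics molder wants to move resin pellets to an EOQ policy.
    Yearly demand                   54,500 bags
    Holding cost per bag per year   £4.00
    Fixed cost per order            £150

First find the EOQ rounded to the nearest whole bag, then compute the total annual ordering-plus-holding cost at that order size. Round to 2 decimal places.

Optimal lot size Q* = (2 × 54,500 × £150 / £4)^½ ≈ 2,021.76 → Q = 2,022 bags
Ordering: D/Q × S = 54,500/2,022 × £150 = £4,043.03
Holding:  Q/2 × H = 2,022/2 × £4 = £4,044.00
Total = £4,043.03 + £4,044.00 = £8,087.03

£8,087.03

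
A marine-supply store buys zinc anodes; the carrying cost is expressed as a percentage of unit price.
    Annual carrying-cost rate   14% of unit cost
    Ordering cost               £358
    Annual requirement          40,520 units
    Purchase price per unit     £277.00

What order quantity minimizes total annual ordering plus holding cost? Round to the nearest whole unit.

H = i·C = 0.14 × £277 = £38.7800 per unit-year
Q* = √(2·D·S / H) = √(2·40,520·358 / 38.78) = √748,125.8 ≈ 864.94

865 units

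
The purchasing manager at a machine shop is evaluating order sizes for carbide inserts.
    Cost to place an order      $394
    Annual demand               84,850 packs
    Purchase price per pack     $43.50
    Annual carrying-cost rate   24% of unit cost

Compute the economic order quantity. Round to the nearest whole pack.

Carrying cost H = $43.5 × 24% = $10.4400/pack/yr
Optimal lot size Q* = (2 × 84,850 × $394 / $10.44)^½ ≈ 2,530.69

2,531 packs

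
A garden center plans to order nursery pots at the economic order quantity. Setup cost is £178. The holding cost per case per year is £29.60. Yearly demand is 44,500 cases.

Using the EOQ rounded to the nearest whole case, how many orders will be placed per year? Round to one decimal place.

Optimal lot size Q* = (2 × 44,500 × £178 / £29.6)^½ ≈ 731.58 → Q = 732
N = D/Q = 44,500/732 ≈ 60.792 orders/yr

60.8 orders per year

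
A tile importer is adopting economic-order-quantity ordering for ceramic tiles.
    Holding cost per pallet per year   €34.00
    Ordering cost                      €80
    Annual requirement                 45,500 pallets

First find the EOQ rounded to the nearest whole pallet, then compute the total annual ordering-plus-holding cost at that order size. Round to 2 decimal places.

€15,732.77

EOQ = √(2DS/H) = √(2 × 45,500 × 80 / 34)
    = √(214,117.65) ≈ 462.73 → Q = 463 pallets
Annual ordering cost = (D/Q)·S = (45,500/463) × 80 = €7,861.77
Annual holding cost  = (Q/2)·H = (463/2) × 34 = €7,871.00
Total = €7,861.77 + €7,871.00 = €15,732.77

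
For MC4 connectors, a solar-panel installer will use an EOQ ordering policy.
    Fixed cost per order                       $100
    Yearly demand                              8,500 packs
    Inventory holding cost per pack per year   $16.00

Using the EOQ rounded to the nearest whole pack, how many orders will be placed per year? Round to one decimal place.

26.1 orders per year

Optimal lot size Q* = (2 × 8,500 × $100 / $16)^½ ≈ 325.96 → Q = 326
Orders per year = D/Q = 8,500 / 326 = 26.074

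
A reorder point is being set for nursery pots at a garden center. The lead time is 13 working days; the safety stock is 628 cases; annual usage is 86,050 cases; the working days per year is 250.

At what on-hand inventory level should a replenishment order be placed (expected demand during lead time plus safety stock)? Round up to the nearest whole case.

Daily demand d = 86,050 / 250 = 344.200 cases/day
Demand during lead time = 344.200 × 13 = 4,474.60
Reorder point = 4,474.60 + 628 = 5,102.60 → round up

5,103 cases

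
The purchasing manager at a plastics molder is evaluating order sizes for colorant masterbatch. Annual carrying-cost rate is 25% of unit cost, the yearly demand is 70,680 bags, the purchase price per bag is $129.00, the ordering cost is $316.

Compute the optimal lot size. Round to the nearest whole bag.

H = i·C = 0.25 × $129 = $32.2500 per bag-year
Q* = √(2·D·S / H) = √(2·70,680·316 / 32.25) = √1,385,108.8 ≈ 1,176.91

1,177 bags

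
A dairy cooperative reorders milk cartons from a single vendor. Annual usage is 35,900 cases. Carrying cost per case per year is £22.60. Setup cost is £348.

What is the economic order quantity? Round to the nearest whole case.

1,051 cases

2DS/H = 2·35,900·348/22.6 = 1,105,592.92
EOQ = √1,105,592.92 ≈ 1,051.47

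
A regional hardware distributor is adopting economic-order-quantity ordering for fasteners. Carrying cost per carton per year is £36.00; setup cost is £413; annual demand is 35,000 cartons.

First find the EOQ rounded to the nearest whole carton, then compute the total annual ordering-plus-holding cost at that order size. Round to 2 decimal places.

£32,260.81

Optimal lot size Q* = (2 × 35,000 × £413 / £36)^½ ≈ 896.13 → Q = 896 cartons
Ordering: D/Q × S = 35,000/896 × £413 = £16,132.81
Holding:  Q/2 × H = 896/2 × £36 = £16,128.00
Total = £16,132.81 + £16,128.00 = £32,260.81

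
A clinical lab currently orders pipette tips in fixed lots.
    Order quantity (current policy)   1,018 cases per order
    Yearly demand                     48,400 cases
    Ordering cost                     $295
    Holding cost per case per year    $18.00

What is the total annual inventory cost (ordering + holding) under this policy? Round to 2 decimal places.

Annual ordering cost = (D/Q)·S = (48,400/1,018) × 295 = $14,025.54
Annual holding cost  = (Q/2)·H = (1,018/2) × 18 = $9,162.00
Total = $14,025.54 + $9,162.00 = $23,187.54

$23,187.54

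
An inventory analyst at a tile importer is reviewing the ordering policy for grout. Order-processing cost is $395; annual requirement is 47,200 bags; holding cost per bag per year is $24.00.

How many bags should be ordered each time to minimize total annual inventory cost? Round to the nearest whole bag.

1,246 bags

2DS/H = 2·47,200·395/24 = 1,553,666.67
EOQ = √1,553,666.67 ≈ 1,246.46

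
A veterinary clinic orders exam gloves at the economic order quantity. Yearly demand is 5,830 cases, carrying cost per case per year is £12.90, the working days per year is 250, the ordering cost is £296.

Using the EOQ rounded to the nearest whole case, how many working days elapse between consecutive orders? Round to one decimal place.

22.2 days

EOQ = √(2DS/H) = √(2 × 5,830 × 296 / 12.9)
    = √(267,547.29) ≈ 517.25 → Q = 517 cases
Cycle time = (working days × Q)/D = (250 × 517) / 5,830 = 22.170 days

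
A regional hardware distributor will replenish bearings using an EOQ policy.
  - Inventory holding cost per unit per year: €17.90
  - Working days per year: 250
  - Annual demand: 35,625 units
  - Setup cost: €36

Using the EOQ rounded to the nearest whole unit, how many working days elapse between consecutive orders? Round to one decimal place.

2DS/H = 2·35,625·36/17.9 = 143,296.09
EOQ = √143,296.09 ≈ 378.54 → Q = 379 units
Days between orders = 250 / (D/Q) = 250 / 93.997 ≈ 2.660

2.7 days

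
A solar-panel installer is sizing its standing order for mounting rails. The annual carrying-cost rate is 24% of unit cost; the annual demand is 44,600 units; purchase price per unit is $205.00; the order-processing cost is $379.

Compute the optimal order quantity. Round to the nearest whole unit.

H = i·C = 0.24 × $205 = $49.2000 per unit-year
Q* = √(2·D·S / H) = √(2·44,600·379 / 49.2) = √687,130.1 ≈ 828.93

829 units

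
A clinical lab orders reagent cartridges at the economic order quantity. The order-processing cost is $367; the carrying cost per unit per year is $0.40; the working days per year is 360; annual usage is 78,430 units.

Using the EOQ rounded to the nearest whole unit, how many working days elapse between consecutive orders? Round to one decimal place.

55.1 days

EOQ = √(2DS/H) = √(2 × 78,430 × 367 / 0.4)
    = √(143,919,050.00) ≈ 11,996.63 → Q = 11,997 units
T = Q/D × 360 days = 11,997/78,430 × 360 = 55.067 days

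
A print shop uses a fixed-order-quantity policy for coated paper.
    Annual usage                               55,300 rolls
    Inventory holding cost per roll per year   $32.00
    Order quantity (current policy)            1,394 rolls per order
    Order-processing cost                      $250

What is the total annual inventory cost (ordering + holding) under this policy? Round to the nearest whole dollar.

Annual ordering cost = (D/Q)·S = (55,300/1,394) × 250 = $9,917.50
Annual holding cost  = (Q/2)·H = (1,394/2) × 32 = $22,304.00
Total = $9,917.50 + $22,304.00 = $32,221.50

$32,222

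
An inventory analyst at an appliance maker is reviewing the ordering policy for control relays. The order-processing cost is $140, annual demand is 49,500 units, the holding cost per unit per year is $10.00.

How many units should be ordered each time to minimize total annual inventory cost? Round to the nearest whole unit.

Q* = √(2·D·S / H) = √(2·49,500·140 / 10) = √1,386,000.0 ≈ 1,177.29

1,177 units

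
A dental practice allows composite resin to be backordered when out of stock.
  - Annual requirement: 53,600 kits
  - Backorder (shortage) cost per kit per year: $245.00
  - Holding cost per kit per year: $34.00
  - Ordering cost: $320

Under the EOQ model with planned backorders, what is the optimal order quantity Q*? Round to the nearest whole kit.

1,072 kits

Basic EOQ = √(2·53,600·320/34) = 1,004.461
Backorder adjustment √((H+b)/b) = √((34+245)/245) = 1.0671
Q* = 1,004.461 × 1.0671 ≈ 1,071.89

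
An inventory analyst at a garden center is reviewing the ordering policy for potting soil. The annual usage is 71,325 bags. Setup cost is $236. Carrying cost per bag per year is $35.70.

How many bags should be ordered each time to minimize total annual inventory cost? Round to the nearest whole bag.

971 bags

Q* = √(2·D·S / H) = √(2·71,325·236 / 35.7) = √943,008.4 ≈ 971.09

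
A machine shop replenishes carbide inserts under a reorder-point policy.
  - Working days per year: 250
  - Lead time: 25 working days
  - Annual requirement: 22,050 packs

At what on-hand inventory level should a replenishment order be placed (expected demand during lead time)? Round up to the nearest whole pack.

Daily demand d = 22,050 / 250 = 88.200 packs/day
Demand during lead time = 88.200 × 25 = 2,205.00
Reorder point = 2,205.00 → round up

2,205 packs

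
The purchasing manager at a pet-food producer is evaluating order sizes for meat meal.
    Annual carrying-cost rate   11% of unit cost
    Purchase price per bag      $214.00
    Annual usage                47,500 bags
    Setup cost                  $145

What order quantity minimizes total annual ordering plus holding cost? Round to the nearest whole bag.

765 bags

Holding cost per bag per year: H = 11% × $214 = $23.5400
EOQ = √(2DS/H) = √(2 × 47,500 × 145 / 23.54)
    = √(585,174.17) ≈ 764.97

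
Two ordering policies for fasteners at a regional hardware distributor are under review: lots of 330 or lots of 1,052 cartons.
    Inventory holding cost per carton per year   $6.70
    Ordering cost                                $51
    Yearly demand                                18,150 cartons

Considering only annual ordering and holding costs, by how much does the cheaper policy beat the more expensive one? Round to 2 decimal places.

For each Q, cost = (D/Q)·S + (Q/2)·H.
TC(330) = (18,150/330)×51 + (330/2)×6.7 = $3,910.50
TC(1,052) = (18,150/1,052)×51 + (1,052/2)×6.7 = $4,404.10
|ΔTC| = |$3,910.50 − $4,404.10| = $493.60

$493.60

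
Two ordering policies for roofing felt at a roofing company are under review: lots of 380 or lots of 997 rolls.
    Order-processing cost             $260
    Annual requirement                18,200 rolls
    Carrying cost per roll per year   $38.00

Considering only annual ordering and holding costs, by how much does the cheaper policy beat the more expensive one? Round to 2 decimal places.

$4,016.61

Annual cost at Q: ordering D·S/Q plus holding Q·H/2.
TC(380) = (18,200/380)×260 + (380/2)×38 = $19,672.63
TC(997) = (18,200/997)×260 + (997/2)×38 = $23,689.24
|ΔTC| = |$19,672.63 − $23,689.24| = $4,016.61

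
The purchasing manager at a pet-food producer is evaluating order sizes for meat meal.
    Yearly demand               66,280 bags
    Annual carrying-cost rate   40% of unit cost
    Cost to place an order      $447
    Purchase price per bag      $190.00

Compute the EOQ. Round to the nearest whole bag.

H = i·C = 0.4 × $190 = $76.0000 per bag-year
Optimal lot size Q* = (2 × 66,280 × $447 / $76)^½ ≈ 882.98

883 bags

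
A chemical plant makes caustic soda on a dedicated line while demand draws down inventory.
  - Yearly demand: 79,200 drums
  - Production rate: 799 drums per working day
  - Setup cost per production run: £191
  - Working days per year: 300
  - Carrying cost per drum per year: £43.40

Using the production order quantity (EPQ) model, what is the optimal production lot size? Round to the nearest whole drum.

1,020 drums

d = 79,200/300 = 264.0000 drums/day;  effective holding cost H(1 − d/p) = 43.4·(1 − 264.0000/799) = 29.06008
Q* = √(2DS / H_eff) = √(2·79,200·191 / 29.06008) ≈ 1,020.34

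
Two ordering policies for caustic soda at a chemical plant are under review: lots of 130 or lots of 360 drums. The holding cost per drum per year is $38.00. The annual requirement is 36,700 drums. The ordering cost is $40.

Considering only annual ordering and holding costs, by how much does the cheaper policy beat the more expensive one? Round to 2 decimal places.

$2,844.53

Annual cost at Q: ordering D·S/Q plus holding Q·H/2.
TC(130) = (36,700/130)×40 + (130/2)×38 = $13,762.31
TC(360) = (36,700/360)×40 + (360/2)×38 = $10,917.78
Cheaper: Q = 360.  Difference = $2,844.53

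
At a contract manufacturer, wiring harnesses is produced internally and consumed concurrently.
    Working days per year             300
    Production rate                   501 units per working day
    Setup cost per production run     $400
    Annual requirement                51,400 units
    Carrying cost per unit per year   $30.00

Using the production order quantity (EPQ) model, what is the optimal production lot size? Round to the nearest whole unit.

Daily demand d = 51,400/300 = 171.333; p = 501; 1 − d/p = 0.65802
EPQ = √(2DS / (H(1 − d/p)))
    = √(2 × 51,400 × 400 / (30 × 0.65802)) ≈ 1,443.27

1,443 units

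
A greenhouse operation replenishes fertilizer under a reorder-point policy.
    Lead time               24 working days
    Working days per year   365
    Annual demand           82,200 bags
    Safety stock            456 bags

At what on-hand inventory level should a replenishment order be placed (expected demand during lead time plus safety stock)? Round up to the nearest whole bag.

5,861 bags

Daily demand d = 82,200 / 365 = 225.205 bags/day
Demand during lead time = 225.205 × 24 = 5,404.93
Reorder point = 5,404.93 + 456 = 5,860.93 → round up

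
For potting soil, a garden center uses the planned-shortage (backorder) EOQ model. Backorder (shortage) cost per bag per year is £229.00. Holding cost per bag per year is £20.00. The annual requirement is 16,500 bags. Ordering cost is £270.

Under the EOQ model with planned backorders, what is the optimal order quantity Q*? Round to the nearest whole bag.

Q* = √(2DS/H) · √((H + b)/b)
   = √(2 × 16,500 × 270 / 20) · √((20 + 229) / 229)
   = 667.458 × 1.0428 ≈ 695.99

696 bags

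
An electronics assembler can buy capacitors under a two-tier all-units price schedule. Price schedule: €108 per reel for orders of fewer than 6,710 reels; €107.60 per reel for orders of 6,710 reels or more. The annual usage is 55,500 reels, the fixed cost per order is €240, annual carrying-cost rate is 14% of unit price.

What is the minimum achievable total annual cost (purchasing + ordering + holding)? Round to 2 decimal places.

€6,014,069.80

H₁ = 14%×€108 = €15.1200;  H₂ = 14%×€107.60 = €15.0640
EOQ₁ = √(2×55,500×240/15.1200) = 1,327.37  (< 6,710, feasible at tier 1)
EOQ₂ = √(2×55,500×240/15.0640) = 1,329.83  (< 6,710 → use Q = 6,710 at tier-2 price)
TC(tier 1 (EOQ₁), Q≈1,327.4) = €6,014,069.80
TC(tier 2, Q≈6,710.0) = €6,024,324.82
Minimum at tier 1 (EOQ₁): €6,014,069.80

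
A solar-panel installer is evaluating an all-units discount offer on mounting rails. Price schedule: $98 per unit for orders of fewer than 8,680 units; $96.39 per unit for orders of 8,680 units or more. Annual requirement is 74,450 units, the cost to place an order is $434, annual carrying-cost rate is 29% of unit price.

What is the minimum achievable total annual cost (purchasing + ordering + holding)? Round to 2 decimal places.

$7,301,274.45

H₁ = 29%×$98 = $28.4200;  H₂ = 29%×$96.39 = $27.9531
EOQ₁ = √(2×74,450×434/28.4200) = 1,507.93  (< 8,680, feasible at tier 1)
EOQ₂ = √(2×74,450×434/27.9531) = 1,520.47  (< 8,680 → use Q = 8,680 at tier-2 price)
TC(tier 1 (EOQ₁), Q≈1,507.9) = $7,338,955.27
TC(tier 2, Q≈8,680.0) = $7,301,274.45
Minimum at tier 2: $7,301,274.45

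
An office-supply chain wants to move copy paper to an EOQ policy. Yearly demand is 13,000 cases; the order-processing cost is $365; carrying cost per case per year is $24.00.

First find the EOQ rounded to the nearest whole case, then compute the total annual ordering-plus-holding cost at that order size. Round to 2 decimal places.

EOQ = √(2DS/H) = √(2 × 13,000 × 365 / 24)
    = √(395,416.67) ≈ 628.82 → Q = 629 cases
Annual ordering cost = (D/Q)·S = (13,000/629) × 365 = $7,543.72
Annual holding cost  = (Q/2)·H = (629/2) × 24 = $7,548.00
Total = $7,543.72 + $7,548.00 = $15,091.72

$15,091.72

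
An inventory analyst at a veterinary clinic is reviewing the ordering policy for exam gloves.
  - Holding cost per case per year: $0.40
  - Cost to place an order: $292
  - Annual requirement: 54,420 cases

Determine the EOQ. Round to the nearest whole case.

EOQ = √(2DS/H) = √(2 × 54,420 × 292 / 0.4)
    = √(79,453,200.00) ≈ 8,913.65

8,914 cases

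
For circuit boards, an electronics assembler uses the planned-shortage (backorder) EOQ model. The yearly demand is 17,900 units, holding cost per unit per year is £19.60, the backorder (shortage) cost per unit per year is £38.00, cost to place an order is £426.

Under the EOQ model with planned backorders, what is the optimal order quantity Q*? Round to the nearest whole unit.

1,086 units

Basic EOQ = √(2·17,900·426/19.6) = 882.101
Backorder adjustment √((H+b)/b) = √((19.6+38)/38) = 1.2312
Q* = 882.101 × 1.2312 ≈ 1,086.02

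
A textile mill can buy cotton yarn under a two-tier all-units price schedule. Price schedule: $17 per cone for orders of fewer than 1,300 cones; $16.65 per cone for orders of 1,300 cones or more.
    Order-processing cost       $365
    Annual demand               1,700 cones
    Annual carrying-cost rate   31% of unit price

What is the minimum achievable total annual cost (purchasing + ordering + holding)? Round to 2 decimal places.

$31,457.36

H₁ = 31%×$17 = $5.2700;  H₂ = 31%×$16.65 = $5.1615
EOQ₁ = √(2×1,700×365/5.2700) = 485.27  (< 1,300, feasible at tier 1)
EOQ₂ = √(2×1,700×365/5.1615) = 490.34  (< 1,300 → use Q = 1,300 at tier-2 price)
TC(tier 1 (EOQ₁), Q≈485.3) = $31,457.36
TC(tier 2, Q≈1,300.0) = $32,137.28
Minimum at tier 1 (EOQ₁): $31,457.36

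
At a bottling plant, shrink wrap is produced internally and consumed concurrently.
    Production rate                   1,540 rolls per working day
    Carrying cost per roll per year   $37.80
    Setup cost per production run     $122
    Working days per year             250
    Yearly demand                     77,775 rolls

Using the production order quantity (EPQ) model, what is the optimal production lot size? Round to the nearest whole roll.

793 rolls

d = 77,775/250 = 311.1000 rolls/day;  effective holding cost H(1 − d/p) = 37.8·(1 − 311.1000/1540) = 30.16391
Q* = √(2DS / H_eff) = √(2·77,775·122 / 30.16391) ≈ 793.18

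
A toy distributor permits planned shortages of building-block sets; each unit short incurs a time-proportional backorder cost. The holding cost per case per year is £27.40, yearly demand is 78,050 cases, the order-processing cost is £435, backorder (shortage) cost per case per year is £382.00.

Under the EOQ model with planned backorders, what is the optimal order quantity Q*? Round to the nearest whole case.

Basic EOQ = √(2·78,050·435/27.4) = 1,574.239
Backorder adjustment √((H+b)/b) = √((27.4+382)/382) = 1.0352
Q* = 1,574.239 × 1.0352 ≈ 1,629.72

1,630 cases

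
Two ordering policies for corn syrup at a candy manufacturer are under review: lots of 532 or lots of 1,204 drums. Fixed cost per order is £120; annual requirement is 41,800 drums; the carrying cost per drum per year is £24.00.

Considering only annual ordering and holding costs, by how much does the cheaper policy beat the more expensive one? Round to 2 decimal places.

For each Q, cost = (D/Q)·S + (Q/2)·H.
TC(532) = (41,800/532)×120 + (532/2)×24 = £15,812.57
TC(1,204) = (41,800/1,204)×120 + (1,204/2)×24 = £18,614.11
Lots of 532 are cheaper by £2,801.54.

£2,801.54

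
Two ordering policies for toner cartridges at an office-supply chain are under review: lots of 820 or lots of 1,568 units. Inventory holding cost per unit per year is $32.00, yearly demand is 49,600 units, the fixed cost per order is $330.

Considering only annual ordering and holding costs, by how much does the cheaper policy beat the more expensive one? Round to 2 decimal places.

$2,445.80

For each Q, cost = (D/Q)·S + (Q/2)·H.
TC(820) = (49,600/820)×330 + (820/2)×32 = $33,080.98
TC(1,568) = (49,600/1,568)×330 + (1,568/2)×32 = $35,526.78
|ΔTC| = |$33,080.98 − $35,526.78| = $2,445.80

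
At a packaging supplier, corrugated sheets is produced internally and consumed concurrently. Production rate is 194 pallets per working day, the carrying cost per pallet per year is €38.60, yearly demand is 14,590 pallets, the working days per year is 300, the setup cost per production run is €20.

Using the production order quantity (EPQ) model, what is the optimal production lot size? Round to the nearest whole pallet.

142 pallets

Daily demand d = 14,590/300 = 48.633; p = 194; 1 − d/p = 0.74931
EPQ = √(2DS / (H(1 − d/p)))
    = √(2 × 14,590 × 20 / (38.6 × 0.74931)) ≈ 142.05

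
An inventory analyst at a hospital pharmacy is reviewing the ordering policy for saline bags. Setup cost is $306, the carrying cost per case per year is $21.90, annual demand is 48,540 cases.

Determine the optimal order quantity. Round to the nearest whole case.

Q* = √(2·D·S / H) = √(2·48,540·306 / 21.9) = √1,356,460.3 ≈ 1,164.67

1,165 cases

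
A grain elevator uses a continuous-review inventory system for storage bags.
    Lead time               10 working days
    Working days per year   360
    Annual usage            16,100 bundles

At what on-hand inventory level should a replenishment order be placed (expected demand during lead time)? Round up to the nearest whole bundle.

Daily demand d = 16,100 / 360 = 44.722 bundles/day
Demand during lead time = 44.722 × 10 = 447.22
Reorder point = 447.22 → round up

448 bundles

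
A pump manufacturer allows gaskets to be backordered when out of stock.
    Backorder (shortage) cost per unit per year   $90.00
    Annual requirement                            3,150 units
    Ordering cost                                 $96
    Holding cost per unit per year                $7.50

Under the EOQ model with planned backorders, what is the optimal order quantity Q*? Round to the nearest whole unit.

Q* = √(2DS/H) · √((H + b)/b)
   = √(2 × 3,150 × 96 / 7.5) · √((7.5 + 90) / 90)
   = 283.972 × 1.0408 ≈ 295.57

296 units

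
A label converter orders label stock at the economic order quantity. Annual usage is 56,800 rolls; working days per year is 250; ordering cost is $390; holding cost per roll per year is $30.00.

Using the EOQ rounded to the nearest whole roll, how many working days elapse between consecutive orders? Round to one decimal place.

Q* = √(2·D·S / H) = √(2·56,800·390 / 30) = √1,476,800.0 ≈ 1,215.24 → Q = 1,215 rolls
Cycle time = (working days × Q)/D = (250 × 1,215) / 56,800 = 5.348 days

5.3 days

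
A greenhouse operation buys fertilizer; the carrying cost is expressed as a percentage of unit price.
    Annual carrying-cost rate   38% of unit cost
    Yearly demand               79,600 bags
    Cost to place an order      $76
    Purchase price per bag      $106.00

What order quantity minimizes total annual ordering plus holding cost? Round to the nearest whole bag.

548 bags

Carrying cost H = $106 × 38% = $40.2800/bag/yr
EOQ = √(2DS/H) = √(2 × 79,600 × 76 / 40.28)
    = √(300,377.36) ≈ 548.07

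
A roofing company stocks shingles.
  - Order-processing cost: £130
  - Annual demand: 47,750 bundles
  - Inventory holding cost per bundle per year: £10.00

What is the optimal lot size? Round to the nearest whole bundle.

1,114 bundles

Optimal lot size Q* = (2 × 47,750 × £130 / £10)^½ ≈ 1,114.23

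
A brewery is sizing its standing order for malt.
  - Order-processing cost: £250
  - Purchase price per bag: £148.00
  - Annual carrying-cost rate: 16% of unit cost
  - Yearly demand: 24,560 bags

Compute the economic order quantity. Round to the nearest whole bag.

720 bags

H = i·C = 0.16 × £148 = £23.6800 per bag-year
2DS/H = 2·24,560·250/23.68 = 518,581.08
EOQ = √518,581.08 ≈ 720.13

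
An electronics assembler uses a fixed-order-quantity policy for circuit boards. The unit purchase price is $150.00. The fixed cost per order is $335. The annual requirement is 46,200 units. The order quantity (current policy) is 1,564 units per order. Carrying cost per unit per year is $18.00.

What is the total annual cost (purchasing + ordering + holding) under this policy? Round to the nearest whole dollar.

$6,953,972

Annual ordering cost = (D/Q)·S = (46,200/1,564) × 335 = $9,895.78
Annual holding cost  = (Q/2)·H = (1,564/2) × 18 = $14,076.00
Purchase cost = D·C = 46,200 × 150 = $6,930,000.00
Total = $9,895.78 + $14,076.00 + $6,930,000.00 = $6,953,971.78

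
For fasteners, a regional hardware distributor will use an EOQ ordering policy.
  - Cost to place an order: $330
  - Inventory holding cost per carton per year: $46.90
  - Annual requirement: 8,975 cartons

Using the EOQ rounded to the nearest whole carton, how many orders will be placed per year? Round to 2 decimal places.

25.28 orders per year

EOQ = √(2DS/H) = √(2 × 8,975 × 330 / 46.9)
    = √(126,300.64) ≈ 355.39 → Q = 355
N = D/Q = 8,975/355 ≈ 25.282 orders/yr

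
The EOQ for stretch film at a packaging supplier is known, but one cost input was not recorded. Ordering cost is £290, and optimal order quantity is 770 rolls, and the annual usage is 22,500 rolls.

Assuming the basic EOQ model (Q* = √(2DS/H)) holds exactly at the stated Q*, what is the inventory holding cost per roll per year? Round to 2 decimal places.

Since Q* = (2DS/H)^½, squaring gives Q*²·H = 2DS.
H = 2DS / Q² = 2 × 22,500 × 290 / 770² = 22.0105

£22.01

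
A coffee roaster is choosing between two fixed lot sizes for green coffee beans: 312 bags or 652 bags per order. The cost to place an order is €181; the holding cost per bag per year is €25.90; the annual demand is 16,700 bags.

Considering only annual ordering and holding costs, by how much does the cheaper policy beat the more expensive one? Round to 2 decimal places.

TC(Q) = (D/Q)S + (Q/2)H
TC(312) = (16,700/312)×181 + (312/2)×25.9 = €13,728.54
TC(652) = (16,700/652)×181 + (652/2)×25.9 = €13,079.44
|ΔTC| = |€13,728.54 − €13,079.44| = €649.10

€649.10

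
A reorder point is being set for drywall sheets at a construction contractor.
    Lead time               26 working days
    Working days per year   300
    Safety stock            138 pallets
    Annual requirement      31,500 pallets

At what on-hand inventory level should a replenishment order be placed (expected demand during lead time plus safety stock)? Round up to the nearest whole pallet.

2,868 pallets

Daily demand d = 31,500 / 300 = 105.000 pallets/day
Demand during lead time = 105.000 × 26 = 2,730.00
Reorder point = 2,730.00 + 138 = 2,868.00 → round up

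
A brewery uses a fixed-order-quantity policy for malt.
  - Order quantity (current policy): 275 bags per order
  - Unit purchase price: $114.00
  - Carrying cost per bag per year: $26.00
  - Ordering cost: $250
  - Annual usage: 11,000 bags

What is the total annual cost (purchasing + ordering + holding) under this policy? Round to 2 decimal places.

Orders/yr = 11,000/275 = 40.000; ordering cost = 40.000 × $250 = $10,000.00
Average inventory = 275/2 = 137.5; holding cost = 137.5 × $26 = $3,575.00
Purchase cost = D·C = 11,000 × 114 = $1,254,000.00
Total = $10,000.00 + $3,575.00 + $1,254,000.00 = $1,267,575.00

$1,267,575.00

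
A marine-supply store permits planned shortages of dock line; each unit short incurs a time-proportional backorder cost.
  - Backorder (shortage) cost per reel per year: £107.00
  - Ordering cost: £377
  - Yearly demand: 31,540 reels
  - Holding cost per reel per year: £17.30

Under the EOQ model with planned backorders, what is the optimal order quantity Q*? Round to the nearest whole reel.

1,264 reels

Q* = √(2DS/H) · √((H + b)/b)
   = √(2 × 31,540 × 377 / 17.3) · √((17.3 + 107) / 107)
   = 1,172.448 × 1.0778 ≈ 1,263.68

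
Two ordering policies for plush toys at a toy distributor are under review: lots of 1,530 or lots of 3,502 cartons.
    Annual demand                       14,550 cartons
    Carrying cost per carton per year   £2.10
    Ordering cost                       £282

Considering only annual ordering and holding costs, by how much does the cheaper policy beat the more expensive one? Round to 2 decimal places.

Annual cost at Q: ordering D·S/Q plus holding Q·H/2.
TC(1,530) = (14,550/1,530)×282 + (1,530/2)×2.1 = £4,288.26
TC(3,502) = (14,550/3,502)×282 + (3,502/2)×2.1 = £4,848.74
Cheaper: Q = 1,530.  Difference = £560.48

£560.48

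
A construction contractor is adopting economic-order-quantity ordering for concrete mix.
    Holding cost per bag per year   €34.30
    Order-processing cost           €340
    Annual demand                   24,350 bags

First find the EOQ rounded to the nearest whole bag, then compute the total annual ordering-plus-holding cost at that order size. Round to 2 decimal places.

EOQ = √(2DS/H) = √(2 × 24,350 × 340 / 34.3)
    = √(482,740.52) ≈ 694.80 → Q = 695 bags
Ordering: D/Q × S = 24,350/695 × €340 = €11,912.23
Holding:  Q/2 × H = 695/2 × €34.3 = €11,919.25
Total = €11,912.23 + €11,919.25 = €23,831.48

€23,831.48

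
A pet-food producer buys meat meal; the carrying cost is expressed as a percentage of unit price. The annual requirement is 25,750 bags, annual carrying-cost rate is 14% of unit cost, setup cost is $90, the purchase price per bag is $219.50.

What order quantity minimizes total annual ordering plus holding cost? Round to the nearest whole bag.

Carrying cost H = $219.5 × 14% = $30.7300/bag/yr
Optimal lot size Q* = (2 × 25,750 × $90 / $30.73)^½ ≈ 388.37

388 bags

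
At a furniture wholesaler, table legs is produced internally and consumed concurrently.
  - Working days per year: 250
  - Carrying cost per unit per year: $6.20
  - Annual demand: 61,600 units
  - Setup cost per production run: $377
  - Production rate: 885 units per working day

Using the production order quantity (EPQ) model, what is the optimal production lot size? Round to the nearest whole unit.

3,222 units

d = 61,600/250 = 246.4000 units/day;  effective holding cost H(1 − d/p) = 6.2·(1 − 246.4000/885) = 4.47381
Q* = √(2DS / H_eff) = √(2·61,600·377 / 4.47381) ≈ 3,222.09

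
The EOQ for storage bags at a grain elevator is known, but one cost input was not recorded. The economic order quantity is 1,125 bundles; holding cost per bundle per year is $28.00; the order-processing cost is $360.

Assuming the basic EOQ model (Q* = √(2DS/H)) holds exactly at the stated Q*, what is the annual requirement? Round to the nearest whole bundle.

49,219 bundles per year

Since Q* = (2DS/H)^½, squaring gives Q*²·H = 2DS.
D = Q²H / (2S) = 1,125² × 28 / (2 × 360) = 49,218.75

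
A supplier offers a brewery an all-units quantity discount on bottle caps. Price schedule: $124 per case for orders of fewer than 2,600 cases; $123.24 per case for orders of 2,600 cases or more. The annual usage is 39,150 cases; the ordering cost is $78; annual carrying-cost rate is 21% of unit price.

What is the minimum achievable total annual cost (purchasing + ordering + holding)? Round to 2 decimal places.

H₁ = 21%×$124 = $26.0400;  H₂ = 21%×$123.24 = $25.8804
EOQ₁ = √(2×39,150×78/26.0400) = 484.29  (< 2,600, feasible at tier 1)
EOQ₂ = √(2×39,150×78/25.8804) = 485.78  (< 2,600 → use Q = 2,600 at tier-2 price)
TC(tier 1 (EOQ₁), Q≈484.3) = $4,867,210.98
TC(tier 2, Q≈2,600.0) = $4,859,665.02
Minimum at tier 2: $4,859,665.02

$4,859,665.02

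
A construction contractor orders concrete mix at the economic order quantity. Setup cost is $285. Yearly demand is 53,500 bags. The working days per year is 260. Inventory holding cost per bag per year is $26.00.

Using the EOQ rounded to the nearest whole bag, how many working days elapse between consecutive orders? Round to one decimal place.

5.3 days

Q* = √(2·D·S / H) = √(2·53,500·285 / 26) = √1,172,884.6 ≈ 1,083.00 → Q = 1,083 bags
Cycle time = (working days × Q)/D = (260 × 1,083) / 53,500 = 5.263 days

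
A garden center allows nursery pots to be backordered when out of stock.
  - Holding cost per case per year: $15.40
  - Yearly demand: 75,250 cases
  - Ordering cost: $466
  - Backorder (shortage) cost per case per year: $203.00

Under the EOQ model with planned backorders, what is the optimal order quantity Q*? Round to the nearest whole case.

2,213 cases

Basic EOQ = √(2·75,250·466/15.4) = 2,134.032
Backorder adjustment √((H+b)/b) = √((15.4+203)/203) = 1.0372
Q* = 2,134.032 × 1.0372 ≈ 2,213.50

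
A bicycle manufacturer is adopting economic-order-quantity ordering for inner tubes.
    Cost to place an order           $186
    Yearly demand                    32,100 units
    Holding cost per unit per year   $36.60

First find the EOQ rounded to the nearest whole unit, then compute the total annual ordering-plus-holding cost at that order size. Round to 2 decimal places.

$20,905.69

2DS/H = 2·32,100·186/36.6 = 326,262.30
EOQ = √326,262.30 ≈ 571.19 → Q = 571 units
Orders/yr = 32,100/571 = 56.217; ordering cost = 56.217 × $186 = $10,456.39
Average inventory = 571/2 = 285.5; holding cost = 285.5 × $36.6 = $10,449.30
Total = $10,456.39 + $10,449.30 = $20,905.69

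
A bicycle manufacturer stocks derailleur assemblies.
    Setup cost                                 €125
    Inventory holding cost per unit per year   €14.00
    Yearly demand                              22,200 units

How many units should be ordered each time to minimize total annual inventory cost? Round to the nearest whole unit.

EOQ = √(2DS/H) = √(2 × 22,200 × 125 / 14)
    = √(396,428.57) ≈ 629.63

630 units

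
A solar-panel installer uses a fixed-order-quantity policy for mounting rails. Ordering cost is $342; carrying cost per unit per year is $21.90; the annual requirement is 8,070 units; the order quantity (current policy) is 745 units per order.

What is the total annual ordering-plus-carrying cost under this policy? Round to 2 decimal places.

$11,862.37

Annual ordering cost = (D/Q)·S = (8,070/745) × 342 = $3,704.62
Annual holding cost  = (Q/2)·H = (745/2) × 21.9 = $8,157.75
Total = $3,704.62 + $8,157.75 = $11,862.37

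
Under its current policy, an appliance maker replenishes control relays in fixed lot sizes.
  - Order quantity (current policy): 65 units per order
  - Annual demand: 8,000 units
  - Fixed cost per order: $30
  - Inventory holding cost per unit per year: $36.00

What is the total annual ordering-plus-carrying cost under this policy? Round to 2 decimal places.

Annual ordering cost = (D/Q)·S = (8,000/65) × 30 = $3,692.31
Annual holding cost  = (Q/2)·H = (65/2) × 36 = $1,170.00
Total = $3,692.31 + $1,170.00 = $4,862.31

$4,862.31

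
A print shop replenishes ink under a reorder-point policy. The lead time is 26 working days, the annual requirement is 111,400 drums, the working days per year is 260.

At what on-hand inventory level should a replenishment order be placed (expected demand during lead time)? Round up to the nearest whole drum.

11,140 drums

Daily demand d = 111,400 / 260 = 428.462 drums/day
Demand during lead time = 428.462 × 26 = 11,140.00
Reorder point = 11,140.00 → round up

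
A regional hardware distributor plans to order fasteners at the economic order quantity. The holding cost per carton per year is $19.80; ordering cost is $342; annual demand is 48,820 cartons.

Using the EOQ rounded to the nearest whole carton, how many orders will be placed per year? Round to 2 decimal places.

EOQ = √(2DS/H) = √(2 × 48,820 × 342 / 19.8)
    = √(1,686,509.09) ≈ 1,298.66 → Q = 1,299
N = D/Q = 48,820/1,299 ≈ 37.583 orders/yr

37.58 orders per year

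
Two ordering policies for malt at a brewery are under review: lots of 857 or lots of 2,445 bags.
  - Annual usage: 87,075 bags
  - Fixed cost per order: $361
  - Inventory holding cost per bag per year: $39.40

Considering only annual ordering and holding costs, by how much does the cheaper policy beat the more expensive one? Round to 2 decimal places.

TC(Q) = (D/Q)S + (Q/2)H
TC(857) = (87,075/857)×361 + (857/2)×39.4 = $53,562.10
TC(2,445) = (87,075/2,445)×361 + (2,445/2)×39.4 = $61,022.97
|ΔTC| = |$53,562.10 − $61,022.97| = $7,460.87

$7,460.87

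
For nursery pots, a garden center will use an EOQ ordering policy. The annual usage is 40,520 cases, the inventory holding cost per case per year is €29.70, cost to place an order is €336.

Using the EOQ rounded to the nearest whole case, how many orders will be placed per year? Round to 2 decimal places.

Q* = √(2·D·S / H) = √(2·40,520·336 / 29.7) = √916,816.2 ≈ 957.51 → Q = 958
Orders per year = D/Q = 40,520 / 958 = 42.296

42.30 orders per year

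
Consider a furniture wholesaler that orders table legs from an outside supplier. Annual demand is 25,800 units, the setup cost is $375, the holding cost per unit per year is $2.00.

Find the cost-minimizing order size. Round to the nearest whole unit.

Q* = √(2·D·S / H) = √(2·25,800·375 / 2) = √9,675,000.0 ≈ 3,110.47

3,110 units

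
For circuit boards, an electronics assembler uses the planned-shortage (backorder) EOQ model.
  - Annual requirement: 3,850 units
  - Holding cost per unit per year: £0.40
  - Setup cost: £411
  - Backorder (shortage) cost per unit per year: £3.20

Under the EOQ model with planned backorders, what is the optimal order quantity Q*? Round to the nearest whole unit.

2,983 units

Q* = √(2DS/H) · √((H + b)/b)
   = √(2 × 3,850 × 411 / 0.4) · √((0.4 + 3.2) / 3.2)
   = 2,812.783 × 1.0607 ≈ 2,983.41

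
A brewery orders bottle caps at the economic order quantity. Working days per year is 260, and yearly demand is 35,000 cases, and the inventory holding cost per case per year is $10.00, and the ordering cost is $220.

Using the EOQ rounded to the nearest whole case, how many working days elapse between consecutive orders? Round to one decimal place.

Q* = √(2·D·S / H) = √(2·35,000·220 / 10) = √1,540,000.0 ≈ 1,240.97 → Q = 1,241 cases
T = Q/D × 260 days = 1,241/35,000 × 260 = 9.219 days

9.2 days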